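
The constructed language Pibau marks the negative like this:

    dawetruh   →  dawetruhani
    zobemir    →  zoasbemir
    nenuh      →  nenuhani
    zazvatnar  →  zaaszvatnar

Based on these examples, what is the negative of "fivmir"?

fiasvmir

"fivmir" ends in -r. The stems ending in -r (zazvatnar → zaaszvatnar, zobemir → zoasbemir) insert -as- after the first vowel.
The other pattern: stems ending in -h add -ani.
So fivmir → fiasvmir.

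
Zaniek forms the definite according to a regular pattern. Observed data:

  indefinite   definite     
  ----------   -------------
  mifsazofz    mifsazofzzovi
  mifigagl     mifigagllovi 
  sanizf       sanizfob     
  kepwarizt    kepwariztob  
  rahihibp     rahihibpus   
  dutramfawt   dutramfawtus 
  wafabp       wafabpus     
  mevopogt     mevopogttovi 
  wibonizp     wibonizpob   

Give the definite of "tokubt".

wibonizp and rahihibp both end in -p yet inflect differently (wibonizpob, rahihibpus), so the final letter is not what conditions the rule; the second-to-last letter is.
"tokubt" has second-to-last letter 'b'. The stems whose second-to-last letter is 'b' (rahihibp → rahihibpus, wafabp → wafabpus) add -us.
The other patterns: stems whose second-to-last letter is 'z' add -ob; stems whose second-to-last letter is 'f' or 'g' double the final consonant and add -ovi.
So tokubt → tokubtus.

tokubtus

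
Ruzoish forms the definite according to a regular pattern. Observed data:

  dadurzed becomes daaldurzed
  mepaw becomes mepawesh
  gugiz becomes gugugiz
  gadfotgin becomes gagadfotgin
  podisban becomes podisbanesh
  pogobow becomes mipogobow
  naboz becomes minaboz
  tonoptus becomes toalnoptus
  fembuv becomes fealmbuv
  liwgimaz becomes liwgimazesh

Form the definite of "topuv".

toalpuv

liwgimaz and gugiz both end in -z yet inflect differently (liwgimazesh, gugugiz), so the final letter is not what conditions the rule; the last vowel is.
"topuv" has last vowel 'u'. The stems whose last vowel is 'u' (fembuv → fealmbuv, tonoptus → toalnoptus) insert -al- after the first vowel.
So topuv → toalpuv.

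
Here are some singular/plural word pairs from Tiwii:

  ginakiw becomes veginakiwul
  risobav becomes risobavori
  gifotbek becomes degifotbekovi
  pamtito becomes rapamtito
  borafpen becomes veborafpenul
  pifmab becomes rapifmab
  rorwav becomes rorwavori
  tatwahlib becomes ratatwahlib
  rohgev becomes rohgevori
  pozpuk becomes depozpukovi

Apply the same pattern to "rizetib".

rarizetib

pifmab and risobav both have last vowel 'a' yet inflect differently (rapifmab, risobavori), so the last vowel is not what conditions the rule; the final letter is.
"rizetib" ends in -b. The stems ending in -b (tatwahlib → ratatwahlib, pifmab → rapifmab) add the prefix ra-.
The other patterns: stems ending in -v add -ori; stems ending in -n or -w add ve- … -ul around the stem; stems ending in -k add de- … -ovi around the stem.
So rizetib → rarizetib.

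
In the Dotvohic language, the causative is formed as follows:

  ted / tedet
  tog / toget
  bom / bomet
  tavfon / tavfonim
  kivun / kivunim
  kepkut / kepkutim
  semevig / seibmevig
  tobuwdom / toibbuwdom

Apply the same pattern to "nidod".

nidodim

"nidod" has 2 vowels. The stems with 2 vowels (tavfon → tavfonim, kivun → kivunim, kepkut → kepkutim) add -im.
So nidod → nidodim.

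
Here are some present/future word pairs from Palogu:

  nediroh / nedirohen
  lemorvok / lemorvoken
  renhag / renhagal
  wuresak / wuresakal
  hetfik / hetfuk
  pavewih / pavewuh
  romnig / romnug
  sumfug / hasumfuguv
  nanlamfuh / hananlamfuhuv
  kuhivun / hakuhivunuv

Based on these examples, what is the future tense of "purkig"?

lemorvok and wuresak both end in -k yet inflect differently (lemorvoken, wuresakal), so the final letter is not what conditions the rule; the last vowel is.
"purkig" has last vowel 'i'. The stems whose last vowel is 'i' (hetfik → hetfuk, pavewih → pavewuh, romnig → romnug) change the last vowel to 'u'.
The other patterns: stems whose last vowel is 'o' add -en; stems whose last vowel is 'a' add -al; stems whose last vowel is 'u' add ha- … -uv around the stem.
So purkig → purkug.

purkug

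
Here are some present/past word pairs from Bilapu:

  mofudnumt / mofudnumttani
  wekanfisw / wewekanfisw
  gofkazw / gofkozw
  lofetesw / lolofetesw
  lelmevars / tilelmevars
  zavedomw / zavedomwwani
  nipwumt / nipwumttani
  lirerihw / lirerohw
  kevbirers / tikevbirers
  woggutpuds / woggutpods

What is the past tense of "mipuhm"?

mipohm

"mipuhm" has second-to-last letter 'h'. The one such stem in the data (lirerihw → lirerohw) changes the last vowel to 'o' (as do woggutpuds, gofkazw), so the same rule applies.
The other patterns: stems whose second-to-last letter is 's' repeat the first consonant+vowel as a prefix; stems whose second-to-last letter is 'm' double the final consonant and add -ani; stems whose second-to-last letter is 'r' add the prefix ti-.
So mipuhm → mipohm.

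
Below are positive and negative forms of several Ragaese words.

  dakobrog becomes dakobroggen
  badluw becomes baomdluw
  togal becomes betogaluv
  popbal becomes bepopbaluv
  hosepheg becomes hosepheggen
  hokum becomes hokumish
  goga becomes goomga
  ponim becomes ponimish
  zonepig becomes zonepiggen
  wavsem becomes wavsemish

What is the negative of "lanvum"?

lanvumish

"lanvum" ends in -m. The stems ending in -m (ponim → ponimish, hokum → hokumish, wavsem → wavsemish) add -ish.
The other patterns: stems ending in -l add be- … -uv around the stem; stems ending in -g double the final consonant and add -en; stems ending in -a or -w insert -om- after the first vowel.
So lanvum → lanvumish.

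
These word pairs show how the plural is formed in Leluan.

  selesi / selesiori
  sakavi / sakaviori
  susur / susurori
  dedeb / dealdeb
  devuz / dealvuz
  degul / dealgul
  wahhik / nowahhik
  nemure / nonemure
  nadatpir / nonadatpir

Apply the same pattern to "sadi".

susur and nadatpir both end in -r yet inflect differently (susurori, nonadatpir), so the final letter is not what conditions the rule; the first letter is.
"sadi" begins with s-. The stems beginning with s- (selesi → selesiori, sakavi → sakaviori, susur → susurori) add -ori.
So sadi → sadiori.

sadiori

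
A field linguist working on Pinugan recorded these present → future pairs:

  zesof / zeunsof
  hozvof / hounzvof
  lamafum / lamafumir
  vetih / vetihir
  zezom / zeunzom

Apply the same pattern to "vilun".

zezom and lamafum both end in -m yet inflect differently (zeunzom, lamafumir), so the final letter is not what conditions the rule; the last vowel is.
"vilun" has last vowel 'u'. The one such stem in the data (lamafum → lamafumir) adds -ir, so the same rule applies.
The other pattern: stems whose last vowel is 'o' insert -un- after the first vowel.
So vilun → vilunir.

vilunir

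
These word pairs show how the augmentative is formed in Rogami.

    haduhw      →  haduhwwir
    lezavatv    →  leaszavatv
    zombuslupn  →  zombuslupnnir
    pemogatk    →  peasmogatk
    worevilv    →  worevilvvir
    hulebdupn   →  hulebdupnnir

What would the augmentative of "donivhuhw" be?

lezavatv and worevilv both end in -v yet inflect differently (leaszavatv, worevilvvir), so the final letter is not what conditions the rule; the second-to-last letter is.
"donivhuhw" has second-to-last letter 'h'. The one such stem in the data (haduhw → haduhwwir) doubles the final consonant and adds -ir (as do hulebdupn, worevilv), so the same rule applies.
The other pattern: stems whose second-to-last letter is 't' insert -as- after the first vowel.
So donivhuhw → donivhuhwwir.

donivhuhwwir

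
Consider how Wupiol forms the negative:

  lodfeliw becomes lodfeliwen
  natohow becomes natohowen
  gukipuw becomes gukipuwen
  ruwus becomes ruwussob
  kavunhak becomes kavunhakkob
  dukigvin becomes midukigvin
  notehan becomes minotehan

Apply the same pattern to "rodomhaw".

gukipuw and ruwus both have last vowel 'u' yet inflect differently (gukipuwen, ruwussob), so the last vowel is not what conditions the rule; the final letter is.
"rodomhaw" ends in -w. The stems ending in -w (lodfeliw → lodfeliwen, natohow → natohowen, gukipuw → gukipuwen) add -en.
So rodomhaw → rodomhawen.

rodomhawen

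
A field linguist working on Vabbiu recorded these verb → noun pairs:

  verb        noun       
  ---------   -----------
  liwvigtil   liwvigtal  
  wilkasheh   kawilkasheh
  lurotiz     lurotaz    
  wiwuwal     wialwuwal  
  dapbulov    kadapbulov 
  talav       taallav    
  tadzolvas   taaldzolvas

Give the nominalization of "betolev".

kabetolev

liwvigtil and wiwuwal both end in -l yet inflect differently (liwvigtal, wialwuwal), so the final letter is not what conditions the rule; the last vowel is.
"betolev" has last vowel 'e'. The one such stem in the data (wilkasheh → kawilkasheh) adds the prefix ka-, so the same rule applies.
So betolev → kabetolev.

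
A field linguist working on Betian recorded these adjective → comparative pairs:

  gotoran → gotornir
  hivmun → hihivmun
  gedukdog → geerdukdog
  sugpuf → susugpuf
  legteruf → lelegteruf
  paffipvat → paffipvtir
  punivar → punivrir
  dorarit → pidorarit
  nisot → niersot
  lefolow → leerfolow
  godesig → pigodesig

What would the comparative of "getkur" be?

gegetkur

nisot and paffipvat both end in -t yet inflect differently (niersot, paffipvtir), so the final letter is not what conditions the rule; the last vowel is.
"getkur" has last vowel 'u'. The stems whose last vowel is 'u' (legteruf → lelegteruf, sugpuf → susugpuf, hivmun → hihivmun) repeat the first consonant+vowel as a prefix.
The other patterns: stems whose last vowel is 'o' insert -er- after the first vowel; stems whose last vowel is 'a' delete the last vowel and add -ir; stems whose last vowel is 'i' add the prefix pi-.
So getkur → gegetkur.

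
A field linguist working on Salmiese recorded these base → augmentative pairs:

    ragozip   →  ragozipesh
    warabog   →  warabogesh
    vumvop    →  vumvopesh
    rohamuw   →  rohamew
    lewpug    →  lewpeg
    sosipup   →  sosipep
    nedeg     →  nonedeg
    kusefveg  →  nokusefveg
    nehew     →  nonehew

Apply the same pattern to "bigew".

nobigew

warabog and lewpug both end in -g yet inflect differently (warabogesh, lewpeg), so the final letter is not what conditions the rule; the last vowel is.
"bigew" has last vowel 'e'. The stems whose last vowel is 'e' (nedeg → nonedeg, kusefveg → nokusefveg, nehew → nonehew) add the prefix no-.
The other patterns: stems whose last vowel is 'i' or 'o' add -esh; stems whose last vowel is 'u' change the last vowel to 'e'.
So bigew → nobigew.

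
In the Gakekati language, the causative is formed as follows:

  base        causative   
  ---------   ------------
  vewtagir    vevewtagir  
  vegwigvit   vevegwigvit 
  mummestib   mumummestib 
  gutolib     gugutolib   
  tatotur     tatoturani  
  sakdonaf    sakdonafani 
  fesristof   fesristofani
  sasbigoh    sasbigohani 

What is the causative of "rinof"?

rinofani

vewtagir and tatotur both end in -r yet inflect differently (vevewtagir, tatoturani), so the final letter is not what conditions the rule; the last vowel is.
"rinof" has last vowel 'o'. The stems whose last vowel is 'o' (fesristof → fesristofani, sasbigoh → sasbigohani) add -ani.
The other pattern: stems whose last vowel is 'i' repeat the first consonant+vowel as a prefix.
So rinof → rinofani.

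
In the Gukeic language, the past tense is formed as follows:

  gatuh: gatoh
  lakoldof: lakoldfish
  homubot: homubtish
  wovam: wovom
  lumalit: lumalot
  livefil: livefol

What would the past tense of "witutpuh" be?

homubot and lumalit both end in -t yet inflect differently (homubtish, lumalot), so the final letter is not what conditions the rule; the last vowel is.
"witutpuh" has last vowel 'u'. The one such stem in the data (gatuh → gatoh) changes the last vowel to 'o' (as do lumalit, livefil), so the same rule applies.
So witutpuh → witutpoh.

witutpoh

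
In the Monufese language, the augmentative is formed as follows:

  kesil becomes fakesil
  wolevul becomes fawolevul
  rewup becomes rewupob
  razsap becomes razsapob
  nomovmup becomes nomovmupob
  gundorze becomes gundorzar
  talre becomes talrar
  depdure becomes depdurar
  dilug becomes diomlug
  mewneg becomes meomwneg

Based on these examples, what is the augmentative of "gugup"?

gugupob

"gugup" ends in -p. The stems ending in -p (rewup → rewupob, razsap → razsapob, nomovmup → nomovmupob) add -ob.
The other patterns: stems ending in -l add the prefix fa-; stems ending in -e drop the final letter and add -ar; stems ending in -g insert -om- after the first vowel.
So gugup → gugupob.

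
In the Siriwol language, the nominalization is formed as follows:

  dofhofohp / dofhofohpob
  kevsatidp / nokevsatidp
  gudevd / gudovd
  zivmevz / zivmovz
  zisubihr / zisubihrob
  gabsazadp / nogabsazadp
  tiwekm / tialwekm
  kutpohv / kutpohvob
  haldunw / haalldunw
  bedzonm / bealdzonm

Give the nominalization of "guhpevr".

dofhofohp and kevsatidp both end in -p yet inflect differently (dofhofohpob, nokevsatidp), so the final letter is not what conditions the rule; the second-to-last letter is.
"guhpevr" has second-to-last letter 'v'. The stems whose second-to-last letter is 'v' (gudevd → gudovd, zivmevz → zivmovz) change the last vowel to 'o'.
So guhpevr → guhpovr.

guhpovr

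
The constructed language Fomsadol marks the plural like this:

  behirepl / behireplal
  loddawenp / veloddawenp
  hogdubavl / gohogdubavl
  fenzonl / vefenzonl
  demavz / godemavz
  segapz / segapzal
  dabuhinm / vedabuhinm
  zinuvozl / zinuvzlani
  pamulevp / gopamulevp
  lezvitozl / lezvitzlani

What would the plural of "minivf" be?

"minivf" has second-to-last letter 'v'. The stems whose second-to-last letter is 'v' (pamulevp → gopamulevp, hogdubavl → gohogdubavl, demavz → godemavz) add the prefix go-.
The other patterns: stems whose second-to-last letter is 'z' delete the last vowel and add -ani; stems whose second-to-last letter is 'p' add -al; stems whose second-to-last letter is 'n' add the prefix ve-.
So minivf → gominivf.

gominivf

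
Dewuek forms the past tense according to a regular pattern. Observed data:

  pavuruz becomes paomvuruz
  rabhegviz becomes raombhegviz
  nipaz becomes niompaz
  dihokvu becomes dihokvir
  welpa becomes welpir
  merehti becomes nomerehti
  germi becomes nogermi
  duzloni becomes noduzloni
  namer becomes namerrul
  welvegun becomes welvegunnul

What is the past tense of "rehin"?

rehinnul

pavuruz and dihokvu both have last vowel 'u' yet inflect differently (paomvuruz, dihokvir), so the last vowel is not what conditions the rule; the final letter is.
"rehin" ends in -n. The one such stem in the data (welvegun → welvegunnul) doubles the final consonant and adds -ul (as does namer), so the same rule applies.
So rehin → rehinnul.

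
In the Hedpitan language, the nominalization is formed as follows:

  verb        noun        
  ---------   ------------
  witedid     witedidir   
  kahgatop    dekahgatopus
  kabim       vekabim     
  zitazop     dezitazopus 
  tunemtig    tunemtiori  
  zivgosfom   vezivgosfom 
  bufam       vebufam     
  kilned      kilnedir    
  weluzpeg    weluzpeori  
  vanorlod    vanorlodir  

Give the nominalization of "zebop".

dezebopus

tunemtig and kabim both have last vowel 'i' yet inflect differently (tunemtiori, vekabim), so the last vowel is not what conditions the rule; the final letter is.
"zebop" ends in -p. The stems ending in -p (zitazop → dezitazopus, kahgatop → dekahgatopus) add de- … -us around the stem.
The other patterns: stems ending in -g drop the final letter and add -ori; stems ending in -m add the prefix ve-; stems ending in -d add -ir.
So zebop → dezebopus.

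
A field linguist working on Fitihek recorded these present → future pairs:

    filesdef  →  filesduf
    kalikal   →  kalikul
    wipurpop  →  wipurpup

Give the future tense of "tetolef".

tetoluf

Every pair shown (filesdef → filesduf, kalikal → kalikul, wipurpop → wipurpup) follows the same rule: change the last vowel to 'u'.
So tetolef → tetoluf.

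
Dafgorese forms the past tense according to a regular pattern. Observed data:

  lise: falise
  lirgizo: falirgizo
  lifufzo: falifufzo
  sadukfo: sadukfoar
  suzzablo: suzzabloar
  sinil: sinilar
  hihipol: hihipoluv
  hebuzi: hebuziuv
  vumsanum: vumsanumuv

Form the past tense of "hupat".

hupatuv

"hupat" begins with h-. The stems beginning with h- (hihipol → hihipoluv, hebuzi → hebuziuv) add -uv.
So hupat → hupatuv.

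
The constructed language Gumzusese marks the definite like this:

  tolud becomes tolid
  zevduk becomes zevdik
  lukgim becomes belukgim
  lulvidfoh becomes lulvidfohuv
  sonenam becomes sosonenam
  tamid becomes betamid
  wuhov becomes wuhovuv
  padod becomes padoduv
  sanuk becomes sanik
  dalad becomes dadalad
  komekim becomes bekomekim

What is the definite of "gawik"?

dalad and tolud both end in -d yet inflect differently (dadalad, tolid), so the final letter is not what conditions the rule; the last vowel is.
"gawik" has last vowel 'i'. The stems whose last vowel is 'i' (komekim → bekomekim, tamid → betamid, lukgim → belukgim) add the prefix be-.
So gawik → begawik.

begawik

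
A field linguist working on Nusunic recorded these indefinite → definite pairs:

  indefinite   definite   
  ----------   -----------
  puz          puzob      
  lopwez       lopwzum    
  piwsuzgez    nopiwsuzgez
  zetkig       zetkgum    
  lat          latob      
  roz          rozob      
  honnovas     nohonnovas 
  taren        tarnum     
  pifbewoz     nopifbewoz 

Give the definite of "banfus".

banfsum

"banfus" has 2 vowels. The stems with 2 vowels (zetkig → zetkgum, taren → tarnum, lopwez → lopwzum) delete the last vowel and add -um.
The other patterns: stems with 1 vowel add -ob; stems with 3 vowels add the prefix no-.
So banfus → banfsum.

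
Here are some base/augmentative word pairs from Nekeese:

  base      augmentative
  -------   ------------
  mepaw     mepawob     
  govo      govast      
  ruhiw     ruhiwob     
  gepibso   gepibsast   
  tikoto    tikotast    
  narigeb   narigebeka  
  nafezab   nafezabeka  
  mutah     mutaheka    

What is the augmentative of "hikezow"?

hikezowob

mepaw and nafezab both have last vowel 'a' yet inflect differently (mepawob, nafezabeka), so the last vowel is not what conditions the rule; the final letter is.
"hikezow" ends in -w. The stems ending in -w (ruhiw → ruhiwob, mepaw → mepawob) add -ob.
So hikezow → hikezowob.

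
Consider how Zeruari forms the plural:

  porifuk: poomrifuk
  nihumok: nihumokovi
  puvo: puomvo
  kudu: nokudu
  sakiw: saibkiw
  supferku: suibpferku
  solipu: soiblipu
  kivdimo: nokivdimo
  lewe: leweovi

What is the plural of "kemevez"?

nokemevez

supferku and kudu both end in -u yet inflect differently (suibpferku, nokudu), so the final letter is not what conditions the rule; the first letter is.
"kemevez" begins with k-. The stems beginning with k- (kudu → nokudu, kivdimo → nokivdimo) add the prefix no-.
The other patterns: stems beginning with s- insert -ib- after the first vowel; stems beginning with p- insert -om- after the first vowel; stems beginning with l- or n- add -ovi.
So kemevez → nokemevez.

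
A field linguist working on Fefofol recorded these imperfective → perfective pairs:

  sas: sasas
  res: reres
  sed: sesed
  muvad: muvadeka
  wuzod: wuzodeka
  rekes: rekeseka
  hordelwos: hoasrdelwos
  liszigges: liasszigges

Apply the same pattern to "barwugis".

baasrwugis

sed and muvad both end in -d yet inflect differently (sesed, muvadeka), so the final letter is not what conditions the rule; the number of vowels is.
"barwugis" has 3 vowels. The stems with 3 vowels (hordelwos → hoasrdelwos, liszigges → liasszigges) insert -as- after the first vowel.
So barwugis → baasrwugis.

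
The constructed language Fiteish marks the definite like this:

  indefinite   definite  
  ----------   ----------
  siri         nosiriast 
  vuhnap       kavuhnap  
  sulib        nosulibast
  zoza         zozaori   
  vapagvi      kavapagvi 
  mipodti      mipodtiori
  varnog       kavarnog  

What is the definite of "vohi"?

kavohi

siri and vapagvi both end in -i yet inflect differently (nosiriast, kavapagvi), so the final letter is not what conditions the rule; the first letter is.
"vohi" begins with v-. The stems beginning with v- (vapagvi → kavapagvi, varnog → kavarnog, vuhnap → kavuhnap) add the prefix ka-.
The other patterns: stems beginning with s- add no- … -ast around the stem; stems beginning with m- or z- add -ori.
So vohi → kavohi.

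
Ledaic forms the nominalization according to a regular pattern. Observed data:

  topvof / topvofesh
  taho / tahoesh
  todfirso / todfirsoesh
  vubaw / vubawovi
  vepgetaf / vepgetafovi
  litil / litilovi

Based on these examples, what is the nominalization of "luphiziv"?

"luphiziv" begins with l-. The one such stem in the data (litil → litilovi) adds -ovi, so the same rule applies.
The other pattern: stems beginning with t- add -esh.
So luphiziv → luphizivovi.

luphizivovi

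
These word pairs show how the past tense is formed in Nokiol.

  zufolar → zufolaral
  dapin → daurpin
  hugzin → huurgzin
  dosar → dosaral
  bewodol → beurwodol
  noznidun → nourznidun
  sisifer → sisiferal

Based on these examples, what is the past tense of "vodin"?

vourdin

"vodin" ends in -n. The stems ending in -n (hugzin → huurgzin, dapin → daurpin, noznidun → nourznidun) insert -ur- after the first vowel.
The other pattern: stems ending in -r add -al.
So vodin → vourdin.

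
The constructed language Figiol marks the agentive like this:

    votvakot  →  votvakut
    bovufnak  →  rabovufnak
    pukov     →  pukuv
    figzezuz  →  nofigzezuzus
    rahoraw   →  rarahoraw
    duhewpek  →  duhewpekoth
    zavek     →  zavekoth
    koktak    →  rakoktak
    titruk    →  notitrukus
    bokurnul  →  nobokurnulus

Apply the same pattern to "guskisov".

guskisuv

zavek and titruk both end in -k yet inflect differently (zavekoth, notitrukus), so the final letter is not what conditions the rule; the last vowel is.
"guskisov" has last vowel 'o'. The stems whose last vowel is 'o' (votvakot → votvakut, pukov → pukuv) change the last vowel to 'u'.
The other patterns: stems whose last vowel is 'e' add -oth; stems whose last vowel is 'u' add no- … -us around the stem; stems whose last vowel is 'a' add the prefix ra-.
So guskisov → guskisuv.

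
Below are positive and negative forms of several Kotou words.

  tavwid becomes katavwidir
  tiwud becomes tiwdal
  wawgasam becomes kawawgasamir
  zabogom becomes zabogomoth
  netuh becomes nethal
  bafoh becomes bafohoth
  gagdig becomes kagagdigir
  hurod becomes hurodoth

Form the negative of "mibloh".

bafoh and netuh both end in -h yet inflect differently (bafohoth, nethal), so the final letter is not what conditions the rule; the last vowel is.
"mibloh" has last vowel 'o'. The stems whose last vowel is 'o' (hurod → hurodoth, bafoh → bafohoth, zabogom → zabogomoth) add -oth.
The other patterns: stems whose last vowel is 'u' delete the last vowel and add -al; stems whose last vowel is 'a' or 'i' add ka- … -ir around the stem.
So mibloh → miblohoth.

miblohoth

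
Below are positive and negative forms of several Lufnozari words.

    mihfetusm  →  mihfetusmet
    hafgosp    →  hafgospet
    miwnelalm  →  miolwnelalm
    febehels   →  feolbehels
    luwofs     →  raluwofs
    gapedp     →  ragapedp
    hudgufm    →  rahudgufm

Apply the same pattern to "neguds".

raneguds

mihfetusm and miwnelalm both end in -m yet inflect differently (mihfetusmet, miolwnelalm), so the final letter is not what conditions the rule; the second-to-last letter is.
"neguds" has second-to-last letter 'd'. The one such stem in the data (gapedp → ragapedp) adds the prefix ra-, so the same rule applies.
The other patterns: stems whose second-to-last letter is 's' add -et; stems whose second-to-last letter is 'l' insert -ol- after the first vowel.
So neguds → raneguds.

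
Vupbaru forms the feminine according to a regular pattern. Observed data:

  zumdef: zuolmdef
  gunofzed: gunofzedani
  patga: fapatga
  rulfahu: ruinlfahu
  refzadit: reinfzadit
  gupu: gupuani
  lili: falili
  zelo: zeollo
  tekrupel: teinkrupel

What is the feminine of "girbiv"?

gupu and rulfahu both end in -u yet inflect differently (gupuani, ruinlfahu), so the final letter is not what conditions the rule; the first letter is.
"girbiv" begins with g-. The stems beginning with g- (gunofzed → gunofzedani, gupu → gupuani) add -ani.
The other patterns: stems beginning with z- insert -ol- after the first vowel; stems beginning with l- or p- add the prefix fa-; stems beginning with r- or t- insert -in- after the first vowel.
So girbiv → girbivani.

girbivani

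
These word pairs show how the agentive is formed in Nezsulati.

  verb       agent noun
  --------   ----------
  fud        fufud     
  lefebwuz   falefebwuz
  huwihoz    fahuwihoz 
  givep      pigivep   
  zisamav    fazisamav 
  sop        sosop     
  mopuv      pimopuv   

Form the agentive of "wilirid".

fawilirid

"wilirid" has 3 vowels. The stems with 3 vowels (zisamav → fazisamav, lefebwuz → falefebwuz, huwihoz → fahuwihoz) add the prefix fa-.
So wilirid → fawilirid.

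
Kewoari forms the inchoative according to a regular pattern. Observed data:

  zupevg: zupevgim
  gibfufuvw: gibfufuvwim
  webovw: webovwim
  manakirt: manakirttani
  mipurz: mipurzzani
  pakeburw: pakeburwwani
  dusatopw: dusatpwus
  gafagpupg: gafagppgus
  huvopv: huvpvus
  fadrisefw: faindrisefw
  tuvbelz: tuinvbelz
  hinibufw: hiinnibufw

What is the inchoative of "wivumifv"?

"wivumifv" has second-to-last letter 'f'. The stems whose second-to-last letter is 'f' (fadrisefw → faindrisefw, hinibufw → hiinnibufw) insert -in- after the first vowel.
The other patterns: stems whose second-to-last letter is 'v' add -im; stems whose second-to-last letter is 'r' double the final consonant and add -ani; stems whose second-to-last letter is 'p' delete the last vowel and add -us.
So wivumifv → wiinvumifv.

wiinvumifv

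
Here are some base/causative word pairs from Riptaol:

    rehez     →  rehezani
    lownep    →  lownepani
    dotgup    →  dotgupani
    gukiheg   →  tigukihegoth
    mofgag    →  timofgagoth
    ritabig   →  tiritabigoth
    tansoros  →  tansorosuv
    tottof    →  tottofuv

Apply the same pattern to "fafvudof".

rehez and gukiheg both have last vowel 'e' yet inflect differently (rehezani, tigukihegoth), so the last vowel is not what conditions the rule; the final letter is.
"fafvudof" ends in -f. The one such stem in the data (tottof → tottofuv) adds -uv, so the same rule applies.
So fafvudof → fafvudofuv.

fafvudofuv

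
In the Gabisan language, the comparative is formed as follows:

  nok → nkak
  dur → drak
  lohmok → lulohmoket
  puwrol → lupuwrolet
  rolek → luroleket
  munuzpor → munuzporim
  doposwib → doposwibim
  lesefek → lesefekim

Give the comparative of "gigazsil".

gigazsilim

"gigazsil" has 3 vowels. The stems with 3 vowels (munuzpor → munuzporim, doposwib → doposwibim, lesefek → lesefekim) add -im.
The other patterns: stems with 1 vowel delete the last vowel and add -ak; stems with 2 vowels add lu- … -et around the stem.
So gigazsil → gigazsilim.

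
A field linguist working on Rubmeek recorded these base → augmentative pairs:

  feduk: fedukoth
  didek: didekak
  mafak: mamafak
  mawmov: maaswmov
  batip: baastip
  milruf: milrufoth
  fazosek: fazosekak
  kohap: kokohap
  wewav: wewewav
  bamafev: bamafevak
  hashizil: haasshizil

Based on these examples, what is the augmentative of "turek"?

"turek" has last vowel 'e'. The stems whose last vowel is 'e' (fazosek → fazosekak, didek → didekak, bamafev → bamafevak) add -ak.
So turek → turekak.

turekak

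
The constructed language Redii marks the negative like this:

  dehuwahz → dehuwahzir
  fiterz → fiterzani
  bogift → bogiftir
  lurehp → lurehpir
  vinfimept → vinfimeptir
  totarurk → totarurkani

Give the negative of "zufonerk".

zufonerkani

fiterz and dehuwahz both end in -z yet inflect differently (fiterzani, dehuwahzir), so the final letter is not what conditions the rule; the second-to-last letter is.
"zufonerk" has second-to-last letter 'r'. The stems whose second-to-last letter is 'r' (totarurk → totarurkani, fiterz → fiterzani) add -ani.
The other pattern: stems whose second-to-last letter is 'f', 'h' or 'p' add -ir.
So zufonerk → zufonerkani.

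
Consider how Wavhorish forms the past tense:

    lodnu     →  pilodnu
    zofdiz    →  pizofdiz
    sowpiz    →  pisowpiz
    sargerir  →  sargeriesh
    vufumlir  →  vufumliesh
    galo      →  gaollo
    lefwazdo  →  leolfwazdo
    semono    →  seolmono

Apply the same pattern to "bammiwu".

pibammiwu

zofdiz and sargerir both have last vowel 'i' yet inflect differently (pizofdiz, sargeriesh), so the last vowel is not what conditions the rule; the final letter is.
"bammiwu" ends in -u. The one such stem in the data (lodnu → pilodnu) adds the prefix pi-, so the same rule applies.
So bammiwu → pibammiwu.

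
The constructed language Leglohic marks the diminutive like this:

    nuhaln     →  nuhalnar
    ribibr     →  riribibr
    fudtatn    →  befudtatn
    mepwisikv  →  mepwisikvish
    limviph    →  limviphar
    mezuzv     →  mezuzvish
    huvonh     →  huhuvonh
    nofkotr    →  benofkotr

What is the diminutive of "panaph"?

panaphar

"panaph" has second-to-last letter 'p'. The one such stem in the data (limviph → limviphar) adds -ar, so the same rule applies.
The other patterns: stems whose second-to-last letter is 'k' or 'z' add -ish; stems whose second-to-last letter is 't' add the prefix be-; stems whose second-to-last letter is 'b' or 'n' repeat the first consonant+vowel as a prefix.
So panaph → panaphar.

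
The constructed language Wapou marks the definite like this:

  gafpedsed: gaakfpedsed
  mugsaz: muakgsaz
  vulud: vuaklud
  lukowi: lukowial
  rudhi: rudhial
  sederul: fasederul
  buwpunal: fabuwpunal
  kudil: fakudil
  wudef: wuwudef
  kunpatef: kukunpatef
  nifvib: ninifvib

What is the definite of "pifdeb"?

pipifdeb

vulud and sederul both have last vowel 'u' yet inflect differently (vuaklud, fasederul), so the last vowel is not what conditions the rule; the final letter is.
"pifdeb" ends in -b. The one such stem in the data (nifvib → ninifvib) repeats the first consonant+vowel as a prefix (as do wudef, kunpatef), so the same rule applies.
The other patterns: stems ending in -d or -z insert -ak- after the first vowel; stems ending in -i add -al; stems ending in -l add the prefix fa-.
So pifdeb → pipifdeb.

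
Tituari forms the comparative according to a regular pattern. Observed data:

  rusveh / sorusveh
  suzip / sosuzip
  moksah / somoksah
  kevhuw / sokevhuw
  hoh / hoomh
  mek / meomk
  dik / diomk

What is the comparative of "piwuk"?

sopiwuk

"piwuk" has 2 vowels. The stems with 2 vowels (rusveh → sorusveh, suzip → sosuzip, moksah → somoksah) add the prefix so-.
So piwuk → sopiwuk.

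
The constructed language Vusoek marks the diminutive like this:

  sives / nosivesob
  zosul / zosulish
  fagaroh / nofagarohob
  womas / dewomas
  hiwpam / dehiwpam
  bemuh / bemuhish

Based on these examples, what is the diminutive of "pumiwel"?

nopumiwelob

womas and sives both end in -s yet inflect differently (dewomas, nosivesob), so the final letter is not what conditions the rule; the last vowel is.
"pumiwel" has last vowel 'e'. The one such stem in the data (sives → nosivesob) adds no- … -ob around the stem, so the same rule applies.
So pumiwel → nopumiwelob.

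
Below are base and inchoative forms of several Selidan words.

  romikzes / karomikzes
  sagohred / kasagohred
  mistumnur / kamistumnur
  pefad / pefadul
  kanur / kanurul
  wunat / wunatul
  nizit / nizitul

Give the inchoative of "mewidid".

kamewidid

pefad and sagohred both end in -d yet inflect differently (pefadul, kasagohred), so the final letter is not what conditions the rule; the number of vowels is.
"mewidid" has 3 vowels. The stems with 3 vowels (sagohred → kasagohred, mistumnur → kamistumnur, romikzes → karomikzes) add the prefix ka-.
So mewidid → kamewidid.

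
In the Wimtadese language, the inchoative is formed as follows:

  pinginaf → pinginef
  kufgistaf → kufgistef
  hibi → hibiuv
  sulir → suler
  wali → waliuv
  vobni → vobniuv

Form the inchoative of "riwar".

"riwar" ends in -r. The one such stem in the data (sulir → suler) changes the last vowel to 'e' (as do kufgistaf, pinginaf), so the same rule applies.
So riwar → riwer.

riwer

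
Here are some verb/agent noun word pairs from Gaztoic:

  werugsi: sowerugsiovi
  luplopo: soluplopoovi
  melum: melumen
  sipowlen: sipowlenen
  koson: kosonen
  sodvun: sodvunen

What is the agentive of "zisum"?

koson and luplopo both have last vowel 'o' yet inflect differently (kosonen, soluplopoovi), so the last vowel is not what conditions the rule; whether the stem ends in a vowel or a consonant is.
"zisum" ends in a consonant. The stems ending in a consonant (koson → kosonen, sodvun → sodvunen, melum → melumen) add -en.
The other pattern: stems ending in a vowel add so- … -ovi around the stem.
So zisum → zisumen.

zisumen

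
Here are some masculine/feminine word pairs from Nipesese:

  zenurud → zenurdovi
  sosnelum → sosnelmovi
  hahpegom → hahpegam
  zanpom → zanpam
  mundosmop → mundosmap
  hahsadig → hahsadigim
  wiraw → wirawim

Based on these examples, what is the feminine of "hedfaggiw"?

hedfaggiwim

sosnelum and hahpegom both end in -m yet inflect differently (sosnelmovi, hahpegam), so the final letter is not what conditions the rule; the last vowel is.
"hedfaggiw" has last vowel 'i'. The one such stem in the data (hahsadig → hahsadigim) adds -im, so the same rule applies.
So hedfaggiw → hedfaggiwim.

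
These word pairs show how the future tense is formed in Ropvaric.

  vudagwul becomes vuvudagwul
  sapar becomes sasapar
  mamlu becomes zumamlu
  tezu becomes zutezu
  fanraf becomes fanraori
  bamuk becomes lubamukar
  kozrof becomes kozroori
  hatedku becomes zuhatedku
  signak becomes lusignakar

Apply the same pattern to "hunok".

luhunokar

bamuk and tezu both have last vowel 'u' yet inflect differently (lubamukar, zutezu), so the last vowel is not what conditions the rule; the final letter is.
"hunok" ends in -k. The stems ending in -k (bamuk → lubamukar, signak → lusignakar) add lu- … -ar around the stem.
The other patterns: stems ending in -u add the prefix zu-; stems ending in -f drop the final letter and add -ori; stems ending in -l or -r repeat the first consonant+vowel as a prefix.
So hunok → luhunokar.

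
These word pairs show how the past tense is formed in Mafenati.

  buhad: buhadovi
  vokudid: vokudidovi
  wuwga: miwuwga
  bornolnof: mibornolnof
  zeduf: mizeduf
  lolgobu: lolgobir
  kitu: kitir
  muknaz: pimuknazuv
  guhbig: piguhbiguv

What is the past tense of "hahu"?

hahir

buhad and wuwga both have last vowel 'a' yet inflect differently (buhadovi, miwuwga), so the last vowel is not what conditions the rule; the final letter is.
"hahu" ends in -u. The stems ending in -u (lolgobu → lolgobir, kitu → kitir) drop the final letter and add -ir.
The other patterns: stems ending in -d add -ovi; stems ending in -a or -f add the prefix mi-; stems ending in -g or -z add pi- … -uv around the stem.
So hahu → hahir.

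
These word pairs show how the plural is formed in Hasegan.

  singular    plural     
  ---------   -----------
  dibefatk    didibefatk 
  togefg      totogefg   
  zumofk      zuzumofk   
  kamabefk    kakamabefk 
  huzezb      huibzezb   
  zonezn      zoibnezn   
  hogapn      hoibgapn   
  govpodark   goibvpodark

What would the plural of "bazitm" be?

babazitm

dibefatk and govpodark both end in -k yet inflect differently (didibefatk, goibvpodark), so the final letter is not what conditions the rule; the second-to-last letter is.
"bazitm" has second-to-last letter 't'. The one such stem in the data (dibefatk → didibefatk) repeats the first consonant+vowel as a prefix (as do togefg, zumofk), so the same rule applies.
So bazitm → babazitm.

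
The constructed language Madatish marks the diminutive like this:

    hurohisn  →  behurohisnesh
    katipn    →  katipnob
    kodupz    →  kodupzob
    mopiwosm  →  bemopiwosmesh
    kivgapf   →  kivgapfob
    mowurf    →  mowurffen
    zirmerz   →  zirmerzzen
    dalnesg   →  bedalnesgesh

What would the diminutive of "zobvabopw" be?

zirmerz and kodupz both end in -z yet inflect differently (zirmerzzen, kodupzob), so the final letter is not what conditions the rule; the second-to-last letter is.
"zobvabopw" has second-to-last letter 'p'. The stems whose second-to-last letter is 'p' (katipn → katipnob, kodupz → kodupzob, kivgapf → kivgapfob) add -ob.
So zobvabopw → zobvabopwob.

zobvabopwob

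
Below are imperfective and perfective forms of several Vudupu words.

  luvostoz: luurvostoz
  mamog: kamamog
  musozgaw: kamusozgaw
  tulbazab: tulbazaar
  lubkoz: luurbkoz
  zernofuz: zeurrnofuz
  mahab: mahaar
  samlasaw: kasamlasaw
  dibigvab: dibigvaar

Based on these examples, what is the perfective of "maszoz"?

maurszoz

tulbazab and musozgaw both have last vowel 'a' yet inflect differently (tulbazaar, kamusozgaw), so the last vowel is not what conditions the rule; the final letter is.
"maszoz" ends in -z. The stems ending in -z (zernofuz → zeurrnofuz, luvostoz → luurvostoz, lubkoz → luurbkoz) insert -ur- after the first vowel.
So maszoz → maurszoz.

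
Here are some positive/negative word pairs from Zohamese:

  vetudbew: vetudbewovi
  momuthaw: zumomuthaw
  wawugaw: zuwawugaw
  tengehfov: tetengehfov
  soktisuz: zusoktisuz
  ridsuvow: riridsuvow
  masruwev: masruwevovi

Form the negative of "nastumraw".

zunastumraw

ridsuvow and vetudbew both end in -w yet inflect differently (riridsuvow, vetudbewovi), so the final letter is not what conditions the rule; the last vowel is.
"nastumraw" has last vowel 'a'. The stems whose last vowel is 'a' (wawugaw → zuwawugaw, momuthaw → zumomuthaw) add the prefix zu-.
The other patterns: stems whose last vowel is 'o' repeat the first consonant+vowel as a prefix; stems whose last vowel is 'e' add -ovi.
So nastumraw → zunastumraw.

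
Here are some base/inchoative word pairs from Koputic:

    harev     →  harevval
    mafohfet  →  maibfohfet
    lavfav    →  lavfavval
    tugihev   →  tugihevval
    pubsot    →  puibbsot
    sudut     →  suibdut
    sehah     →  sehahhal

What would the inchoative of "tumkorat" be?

tuibmkorat

mafohfet and tugihev both have last vowel 'e' yet inflect differently (maibfohfet, tugihevval), so the last vowel is not what conditions the rule; the final letter is.
"tumkorat" ends in -t. The stems ending in -t (mafohfet → maibfohfet, pubsot → puibbsot, sudut → suibdut) insert -ib- after the first vowel.
So tumkorat → tuibmkorat.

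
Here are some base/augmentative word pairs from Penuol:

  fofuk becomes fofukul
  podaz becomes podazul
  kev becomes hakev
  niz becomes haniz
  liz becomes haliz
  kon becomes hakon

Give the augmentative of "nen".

podaz and niz both end in -z yet inflect differently (podazul, haniz), so the final letter is not what conditions the rule; the number of vowels is.
"nen" has 1 vowel. The stems with 1 vowel (kev → hakev, niz → haniz, liz → haliz) add the prefix ha-.
The other pattern: stems with 2 vowels add -ul.
So nen → hanen.

hanen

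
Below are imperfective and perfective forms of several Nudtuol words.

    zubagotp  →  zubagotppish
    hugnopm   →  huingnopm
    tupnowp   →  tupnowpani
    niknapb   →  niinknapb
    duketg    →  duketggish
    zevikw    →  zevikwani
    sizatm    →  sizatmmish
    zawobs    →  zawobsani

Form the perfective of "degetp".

degetppish

sizatm and hugnopm both end in -m yet inflect differently (sizatmmish, huingnopm), so the final letter is not what conditions the rule; the second-to-last letter is.
"degetp" has second-to-last letter 't'. The stems whose second-to-last letter is 't' (zubagotp → zubagotppish, duketg → duketggish, sizatm → sizatmmish) double the final consonant and add -ish.
The other patterns: stems whose second-to-last letter is 'p' insert -in- after the first vowel; stems whose second-to-last letter is 'b', 'k' or 'w' add -ani.
So degetp → degetppish.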